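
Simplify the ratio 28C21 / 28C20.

8/21

C(n,k+1)/C(n,k) = (n−k)/(k+1) = (28−20)/(20+1) = 8/21.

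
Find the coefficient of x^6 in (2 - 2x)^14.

The general term is C(14,j)·(2)^j·(-2x)^(14-j); the x^6 term has j = 8.
C(14,8) = 3003.
Coefficient = C(14,8) · 2^8 · (-2)^6 = 3003 · 256 · 64 = 49201152.

49201152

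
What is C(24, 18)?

134596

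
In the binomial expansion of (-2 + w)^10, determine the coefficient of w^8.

The general term is C(10,j)·(-2)^j·(w)^(10-j); the w^8 term has j = 2.
C(10,2) = 45.
Coefficient = C(10,2) · (-2)^2 = 45 · 4 = 180.

180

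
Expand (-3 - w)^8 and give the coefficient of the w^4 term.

5670

The general term is C(8,j)·(-3)^j·(-w)^(8-j); the w^4 term has j = 4.
C(8,4) = 70.
Coefficient = C(8,4) · (-3)^4 = 70 · 81 = 5670.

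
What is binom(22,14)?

C(22,14) = C(22,8) by symmetry.
C(22,8) = (22·21·20·19·18·17·16·15) / 8! = 12893126400 / 40320 = 319770.

319770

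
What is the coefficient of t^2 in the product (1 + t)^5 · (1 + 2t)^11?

340

Coefficient of t^2 = Σ_{j} C(5,j)·1^j·C(11,2-j)·2^(2-j) for j from 0 to 2.
= 220 + 110 + 10 = 340.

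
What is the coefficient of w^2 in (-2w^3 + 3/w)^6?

General term: C(6,j)·(-2w^3)^j·(3/w)^(6-j), with w-exponent 3j − 1(6−j) = 4j − 6.
Set 4j − 6 = 2: j = 2.
C(6,2) = 15; (-2)^2 = 4; 3^4 = 81.
Coefficient = 15 · 4 · 81 = 4860.

4860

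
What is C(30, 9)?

C(30,9) = (30·29·28·27·26·25·24·23·22) / 9! = 5191778592000 / 362880 = 14307150.

14307150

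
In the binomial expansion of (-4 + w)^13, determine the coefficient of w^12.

The general term is C(13,j)·(-4)^j·(w)^(13-j); the w^12 term has j = 1.
C(13,1) = 13.
Coefficient = C(13,1) · (-4)^1 = 13 · (-4) = -52.

-52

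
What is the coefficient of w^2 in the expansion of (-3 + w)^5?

The general term is C(5,j)·(-3)^j·(w)^(5-j); the w^2 term has j = 3.
C(5,3) = 10.
Coefficient = C(5,3) · (-3)^3 = 10 · (-27) = -270.

-270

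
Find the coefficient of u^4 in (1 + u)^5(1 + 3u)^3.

Coefficient of u^4 = Σ_{j} C(5,j)·1^j·C(3,4-j)·3^(4-j) for j from 1 to 4.
= 135 + 270 + 90 + 5 = 500.

500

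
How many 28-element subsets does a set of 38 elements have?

472733756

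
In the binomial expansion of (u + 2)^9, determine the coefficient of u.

The general term is C(9,j)·(u)^j·(2)^(9-j); the u^1 term has j = 1.
C(9,1) = 9.
Coefficient = C(9,1) · 2^8 = 9 · 256 = 2304.

2304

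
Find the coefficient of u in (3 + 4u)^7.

The general term is C(7,j)·(3)^j·(4u)^(7-j); the u^1 term has j = 6.
C(7,6) = 7.
Coefficient = C(7,6) · 3^6 · 4^1 = 7 · 729 · 4 = 20412.

20412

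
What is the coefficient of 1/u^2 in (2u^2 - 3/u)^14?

945728784

General term: C(14,j)·(2u^2)^j·(-3/u)^(14-j), with u-exponent 2j − 1(14−j) = 3j − 14.
Set 3j − 14 = -2: j = 4.
C(14,4) = 1001; 2^4 = 16; (-3)^10 = 59049.
Coefficient = 1001 · 16 · 59049 = 945728784.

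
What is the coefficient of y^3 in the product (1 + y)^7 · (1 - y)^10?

Coefficient of y^3 = Σ_{j} C(7,j)·1^j·C(10,3-j)·(-1)^(3-j) for j from 0 to 3.
= (-120) + 315 + (-210) + 35 = 20.

20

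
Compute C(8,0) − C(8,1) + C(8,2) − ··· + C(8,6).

7

The partial alternating sum Σ_{k=0}^{6} (−1)^k C(8,k) = (−1)^6 C(7,6) = 7.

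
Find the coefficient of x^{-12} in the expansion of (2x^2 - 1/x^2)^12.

-1760

General term: C(12,j)·(2x^2)^j·(-1/x^2)^(12-j), with x-exponent 2j − 2(12−j) = 4j − 24.
Set 4j − 24 = -12: j = 3.
C(12,3) = 220; 2^3 = 8; (-1)^9 = -1.
Coefficient = 220 · 8 · (-1) = -1760.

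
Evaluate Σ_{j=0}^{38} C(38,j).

274877906944

Setting x = 1 in (1+x)^38 gives Σ C(38,j) = 2^38 = 274877906944.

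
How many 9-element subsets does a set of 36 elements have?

94143280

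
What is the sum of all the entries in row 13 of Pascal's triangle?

The entries of row 13 sum to 2^13 = 8192.

8192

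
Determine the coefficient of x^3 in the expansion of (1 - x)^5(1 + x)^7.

-10

Coefficient of x^3 = Σ_{j} C(5,j)·(-1)^j·C(7,3-j)·1^(3-j) for j from 0 to 3.
= 35 + (-105) + 70 + (-10) = -10.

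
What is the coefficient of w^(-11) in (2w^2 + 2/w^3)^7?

2688

General term: C(7,j)·(2w^2)^j·(2/w^3)^(7-j), with w-exponent 2j − 3(7−j) = 5j − 21.
Set 5j − 21 = -11: j = 2.
C(7,2) = 21; 2^2 = 4; 2^5 = 32.
Coefficient = 21 · 4 · 32 = 2688.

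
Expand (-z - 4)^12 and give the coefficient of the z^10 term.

The general term is C(12,j)·(-z)^j·(-4)^(12-j); the z^10 term has j = 10.
C(12,10) = 66.
Coefficient = C(12,10) · (-4)^2 = 66 · 16 = 1056.

1056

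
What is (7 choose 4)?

35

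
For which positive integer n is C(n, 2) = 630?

36

n(n−1)/2 = 630 ⇒ n(n−1) = 1260. Since 36·35 = 1260, n = 36.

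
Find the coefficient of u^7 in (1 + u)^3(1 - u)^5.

2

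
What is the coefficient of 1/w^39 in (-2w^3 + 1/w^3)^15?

General term: C(15,j)·(-2w^3)^j·(1/w^3)^(15-j), with w-exponent 3j − 3(15−j) = 6j − 45.
Set 6j − 45 = -39: j = 1.
C(15,1) = 15; (-2)^1 = -2; 1^14 = 1.
Coefficient = 15 · (-2) · 1 = -30.

-30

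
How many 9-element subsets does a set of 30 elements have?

14307150

C(30,9) = (30·29·28·27·26·25·24·23·22) / 9! = 5191778592000 / 362880 = 14307150.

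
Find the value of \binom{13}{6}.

1716

C(13,6) = (13·12·11·10·9·8) / 6! = 1235520 / 720 = 1716.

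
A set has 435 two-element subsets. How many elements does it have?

30

n(n−1)/2 = 435 ⇒ n(n−1) = 870. Since 30·29 = 870, n = 30.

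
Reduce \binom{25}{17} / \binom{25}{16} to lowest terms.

C(n,k+1)/C(n,k) = (n−k)/(k+1) = (25−16)/(16+1) = 9/17.

9/17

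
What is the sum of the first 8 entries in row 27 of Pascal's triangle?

1 + 27 + 351 + 2925 + 17550 + 80730 + 296010 + 888030 = 1285624.

1285624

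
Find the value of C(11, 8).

165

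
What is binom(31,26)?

C(31,26) = C(31,5) by symmetry.
C(31,5) = (31·30·29·28·27) / 5! = 20389320 / 120 = 169911.

169911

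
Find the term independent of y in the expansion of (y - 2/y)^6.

-160

General term: C(6,j)·(y)^j·(-2/y)^(6-j), with y-exponent 1j − 1(6−j) = 2j − 6.
Set 2j − 6 = 0: j = 3.
C(6,3) = 20; 1^3 = 1; (-2)^3 = -8.
Coefficient = 20 · 1 · (-8) = -160.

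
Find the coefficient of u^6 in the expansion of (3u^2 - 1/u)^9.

General term: C(9,j)·(3u^2)^j·(-1/u)^(9-j), with u-exponent 2j − 1(9−j) = 3j − 9.
Set 3j − 9 = 6: j = 5.
C(9,5) = 126; 3^5 = 243; (-1)^4 = 1.
Coefficient = 126 · 243 · 1 = 30618.

30618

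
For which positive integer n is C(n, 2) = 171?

19

n(n−1)/2 = 171 ⇒ n(n−1) = 342. Since 19·18 = 342, n = 19.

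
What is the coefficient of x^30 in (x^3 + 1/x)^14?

General term: C(14,j)·(x^3)^j·(1/x)^(14-j), with x-exponent 3j − 1(14−j) = 4j − 14.
Set 4j − 14 = 30: j = 11.
C(14,11) = 364; 1^11 = 1; 1^3 = 1.
Coefficient = 364 · 1 · 1 = 364.

364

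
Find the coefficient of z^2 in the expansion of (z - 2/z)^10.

General term: C(10,j)·(z)^j·(-2/z)^(10-j), with z-exponent 1j − 1(10−j) = 2j − 10.
Set 2j − 10 = 2: j = 6.
C(10,6) = 210; 1^6 = 1; (-2)^4 = 16.
Coefficient = 210 · 1 · 16 = 3360.

3360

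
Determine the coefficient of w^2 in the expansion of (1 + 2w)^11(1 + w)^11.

517

Coefficient of w^2 = Σ_{j} C(11,j)·2^j·C(11,2-j)·1^(2-j) for j from 0 to 2.
= 55 + 242 + 220 = 517.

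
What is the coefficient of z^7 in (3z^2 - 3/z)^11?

-81841914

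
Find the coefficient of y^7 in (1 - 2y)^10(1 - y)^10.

-1167120

Coefficient of y^7 = Σ_{j} C(10,j)·(-2)^j·C(10,7-j)·(-1)^(7-j) for j from 0 to 7.
= (-120) + (-4200) + (-45360) + (-201600) + (-403200) + (-362880) + (-134400) + (-15360) = -1167120.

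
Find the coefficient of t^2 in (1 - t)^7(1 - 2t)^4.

Coefficient of t^2 = Σ_{j} C(7,j)·(-1)^j·C(4,2-j)·(-2)^(2-j) for j from 0 to 2.
= 24 + 56 + 21 = 101.

101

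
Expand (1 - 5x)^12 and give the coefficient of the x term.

The general term is C(12,j)·(1)^j·(-5x)^(12-j); the x^1 term has j = 11.
C(12,11) = 12.
Coefficient = C(12,11) · (-5)^1 = 12 · (-5) = -60.

-60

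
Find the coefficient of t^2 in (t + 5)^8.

437500

The general term is C(8,j)·(t)^j·(5)^(8-j); the t^2 term has j = 2.
C(8,2) = 28.
Coefficient = C(8,2) · 5^6 = 28 · 15625 = 437500.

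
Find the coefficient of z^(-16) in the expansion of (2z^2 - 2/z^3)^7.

896

General term: C(7,j)·(2z^2)^j·(-2/z^3)^(7-j), with z-exponent 2j − 3(7−j) = 5j − 21.
Set 5j − 21 = -16: j = 1.
C(7,1) = 7; 2^1 = 2; (-2)^6 = 64.
Coefficient = 7 · 2 · 64 = 896.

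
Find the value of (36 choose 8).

30260340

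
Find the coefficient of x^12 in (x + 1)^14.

The general term is C(14,j)·(x)^j·(1)^(14-j); the x^12 term has j = 12.
C(14,12) = 91.
Coefficient = C(14,12) = 91.

91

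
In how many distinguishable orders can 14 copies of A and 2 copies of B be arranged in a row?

120

Choose positions for the A's: C(16,14) = 120.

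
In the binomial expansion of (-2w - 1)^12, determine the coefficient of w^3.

1760

The general term is C(12,j)·(-2w)^j·(-1)^(12-j); the w^3 term has j = 3.
C(12,3) = 220.
Coefficient = C(12,3) · (-2)^3 · (-1)^9 = 220 · (-8) · (-1) = 1760.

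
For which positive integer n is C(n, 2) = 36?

9

n(n−1)/2 = 36 ⇒ n(n−1) = 72. Since 9·8 = 72, n = 9.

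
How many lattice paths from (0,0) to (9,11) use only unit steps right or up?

167960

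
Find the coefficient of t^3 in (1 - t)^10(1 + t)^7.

Coefficient of t^3 = Σ_{j} C(10,j)·(-1)^j·C(7,3-j)·1^(3-j) for j from 0 to 3.
= 35 + (-210) + 315 + (-120) = 20.

20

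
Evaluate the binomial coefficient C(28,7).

1184040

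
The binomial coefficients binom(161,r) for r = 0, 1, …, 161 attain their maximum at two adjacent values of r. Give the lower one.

For odd n = 161, C(161,r) peaks at r = (n−1)/2 and (n+1)/2; the lower is 80.

80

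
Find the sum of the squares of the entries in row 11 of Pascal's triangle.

By Vandermonde's identity, Σ C(11,j)² = C(22,11) = 705432.

705432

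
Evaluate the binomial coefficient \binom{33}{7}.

4272048

C(33,7) = (33·32·31·30·29·28·27) / 7! = 21531121920 / 5040 = 4272048.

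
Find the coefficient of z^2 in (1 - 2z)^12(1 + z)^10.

Coefficient of z^2 = Σ_{j} C(12,j)·(-2)^j·C(10,2-j)·1^(2-j) for j from 0 to 2.
= 45 + (-240) + 264 = 69.

69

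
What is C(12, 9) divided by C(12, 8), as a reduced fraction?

4/9

C(n,k+1)/C(n,k) = (n−k)/(k+1) = (12−8)/(8+1) = 4/9.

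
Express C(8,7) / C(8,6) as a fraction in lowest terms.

C(n,k+1)/C(n,k) = (n−k)/(k+1) = (8−6)/(6+1) = 2/7.

2/7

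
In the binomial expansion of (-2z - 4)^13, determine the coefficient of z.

The general term is C(13,j)·(-2z)^j·(-4)^(13-j); the z^1 term has j = 1.
C(13,1) = 13.
Coefficient = C(13,1) · (-2)^1 · (-4)^12 = 13 · (-2) · 16777216 = -436207616.

-436207616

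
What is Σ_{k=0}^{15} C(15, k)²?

Σ C(15,k)² is the coefficient of x^15 in (1+x)^15(1+x)^15 = (1+x)^30, i.e. C(30,15) = 155117520.

155117520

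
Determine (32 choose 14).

471435600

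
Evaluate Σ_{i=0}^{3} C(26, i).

2952

1 + 26 + 325 + 2600 = 2952.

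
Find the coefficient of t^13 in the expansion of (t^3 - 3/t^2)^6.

General term: C(6,j)·(t^3)^j·(-3/t^2)^(6-j), with t-exponent 3j − 2(6−j) = 5j − 12.
Set 5j − 12 = 13: j = 5.
C(6,5) = 6; 1^5 = 1; (-3)^1 = -3.
Coefficient = 6 · 1 · (-3) = -18.

-18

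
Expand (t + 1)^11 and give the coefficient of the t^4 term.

330

The general term is C(11,j)·(t)^j·(1)^(11-j); the t^4 term has j = 4.
C(11,4) = 330.
Coefficient = C(11,4) = 330.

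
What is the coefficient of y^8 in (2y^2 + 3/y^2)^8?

16128

General term: C(8,j)·(2y^2)^j·(3/y^2)^(8-j), with y-exponent 2j − 2(8−j) = 4j − 16.
Set 4j − 16 = 8: j = 6.
C(8,6) = 28; 2^6 = 64; 3^2 = 9.
Coefficient = 28 · 64 · 9 = 16128.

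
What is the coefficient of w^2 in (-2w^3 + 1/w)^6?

60

General term: C(6,j)·(-2w^3)^j·(1/w)^(6-j), with w-exponent 3j − 1(6−j) = 4j − 6.
Set 4j − 6 = 2: j = 2.
C(6,2) = 15; (-2)^2 = 4; 1^4 = 1.
Coefficient = 15 · 4 · 1 = 60.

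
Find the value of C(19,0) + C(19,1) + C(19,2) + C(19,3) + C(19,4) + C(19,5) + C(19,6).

43796

1 + 19 + 171 + 969 + 3876 + 11628 + 27132 = 43796.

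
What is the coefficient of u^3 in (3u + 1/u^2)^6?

1458

General term: C(6,j)·(3u)^j·(1/u^2)^(6-j), with u-exponent 1j − 2(6−j) = 3j − 12.
Set 3j − 12 = 3: j = 5.
C(6,5) = 6; 3^5 = 243; 1^1 = 1.
Coefficient = 6 · 243 · 1 = 1458.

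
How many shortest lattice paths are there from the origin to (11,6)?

12376

Each path is a sequence of 17 steps with 11 rights: C(17,11) = 12376.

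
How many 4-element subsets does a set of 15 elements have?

C(15,4) = (15·14·13·12) / 4! = 32760 / 24 = 1365.

1365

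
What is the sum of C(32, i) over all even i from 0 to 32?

Half of (1+1)^32 + (1−1)^32 gives the even-index sum: 2^31 = 2147483648.

2147483648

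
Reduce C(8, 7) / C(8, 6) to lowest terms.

2/7

C(n,k+1)/C(n,k) = (n−k)/(k+1) = (8−6)/(6+1) = 2/7.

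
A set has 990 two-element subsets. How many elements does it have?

45

n(n−1)/2 = 990 ⇒ n(n−1) = 1980. Since 45·44 = 1980, n = 45.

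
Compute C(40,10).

847660528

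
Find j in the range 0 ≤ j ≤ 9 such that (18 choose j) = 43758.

C(18,j) increases on 0 ≤ j ≤ 9. C(18,7) = 31824 and C(18,8) = 43758, so j = 8.

8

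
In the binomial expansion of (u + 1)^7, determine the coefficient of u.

7

The general term is C(7,j)·(u)^j·(1)^(7-j); the u^1 term has j = 1.
C(7,1) = 7.
Coefficient = C(7,1) = 7.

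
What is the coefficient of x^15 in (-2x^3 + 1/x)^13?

General term: C(13,j)·(-2x^3)^j·(1/x)^(13-j), with x-exponent 3j − 1(13−j) = 4j − 13.
Set 4j − 13 = 15: j = 7.
C(13,7) = 1716; (-2)^7 = -128; 1^6 = 1.
Coefficient = 1716 · (-128) · 1 = -219648.

-219648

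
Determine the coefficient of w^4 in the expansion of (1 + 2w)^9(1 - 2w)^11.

Coefficient of w^4 = Σ_{j} C(9,j)·2^j·C(11,4-j)·(-2)^(4-j) for j from 0 to 4.
= 5280 + (-23760) + 31680 + (-14784) + 2016 = 432.

432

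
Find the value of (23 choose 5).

33649

C(23,5) = (23·22·21·20·19) / 5! = 4037880 / 120 = 33649.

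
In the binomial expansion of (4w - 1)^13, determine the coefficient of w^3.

18304

The general term is C(13,j)·(4w)^j·(-1)^(13-j); the w^3 term has j = 3.
C(13,3) = 286.
Coefficient = C(13,3) · 4^3 = 286 · 64 = 18304.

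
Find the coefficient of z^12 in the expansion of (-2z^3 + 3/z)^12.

General term: C(12,j)·(-2z^3)^j·(3/z)^(12-j), with z-exponent 3j − 1(12−j) = 4j − 12.
Set 4j − 12 = 12: j = 6.
C(12,6) = 924; (-2)^6 = 64; 3^6 = 729.
Coefficient = 924 · 64 · 729 = 43110144.

43110144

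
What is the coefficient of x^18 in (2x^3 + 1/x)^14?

General term: C(14,j)·(2x^3)^j·(1/x)^(14-j), with x-exponent 3j − 1(14−j) = 4j − 14.
Set 4j − 14 = 18: j = 8.
C(14,8) = 3003; 2^8 = 256; 1^6 = 1.
Coefficient = 3003 · 256 · 1 = 768768.

768768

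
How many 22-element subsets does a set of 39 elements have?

51021117810

C(39,22) = C(39,17) by symmetry.
C(39,17) = (39·38·37·36·35·34·33·32·31·30·29·28·27·26·25·24·23) / 17! = 18147570172421919989760000 / 355687428096000 = 51021117810.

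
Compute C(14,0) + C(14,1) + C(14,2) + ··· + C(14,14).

The entries of row 14 sum to 2^14 = 16384.

16384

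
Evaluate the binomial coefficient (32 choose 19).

347373600

C(32,19) = C(32,13) by symmetry.
C(32,13) = (32·31·30·29·28·27·26·25·24·23·22·21·20) / 13! = 2163102632570880000 / 6227020800 = 347373600.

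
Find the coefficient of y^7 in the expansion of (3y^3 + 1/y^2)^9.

General term: C(9,j)·(3y^3)^j·(1/y^2)^(9-j), with y-exponent 3j − 2(9−j) = 5j − 18.
Set 5j − 18 = 7: j = 5.
C(9,5) = 126; 3^5 = 243; 1^4 = 1.
Coefficient = 126 · 243 · 1 = 30618.

30618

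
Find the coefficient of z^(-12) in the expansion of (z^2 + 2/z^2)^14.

General term: C(14,j)·(z^2)^j·(2/z^2)^(14-j), with z-exponent 2j − 2(14−j) = 4j − 28.
Set 4j − 28 = -12: j = 4.
C(14,4) = 1001; 1^4 = 1; 2^10 = 1024.
Coefficient = 1001 · 1 · 1024 = 1025024.

1025024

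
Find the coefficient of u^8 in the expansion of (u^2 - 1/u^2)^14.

-2002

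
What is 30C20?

C(30,20) = C(30,10) by symmetry.
C(30,10) = (30·29·28·27·26·25·24·23·22·21) / 10! = 109027350432000 / 3628800 = 30045015.

30045015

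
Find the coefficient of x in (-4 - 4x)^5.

The general term is C(5,j)·(-4)^j·(-4x)^(5-j); the x^1 term has j = 4.
C(5,4) = 5.
Coefficient = C(5,4) · (-4)^4 · (-4)^1 = 5 · 256 · (-4) = -5120.

-5120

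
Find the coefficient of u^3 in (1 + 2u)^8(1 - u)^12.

Coefficient of u^3 = Σ_{j} C(8,j)·2^j·C(12,3-j)·(-1)^(3-j) for j from 0 to 3.
= (-220) + 1056 + (-1344) + 448 = -60.

-60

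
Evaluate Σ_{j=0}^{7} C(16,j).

26333

1 + 16 + 120 + 560 + 1820 + 4368 + 8008 + 11440 = 26333.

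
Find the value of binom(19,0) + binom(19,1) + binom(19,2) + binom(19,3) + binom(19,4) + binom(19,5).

16664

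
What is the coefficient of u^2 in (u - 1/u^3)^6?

General term: C(6,j)·(u)^j·(-1/u^3)^(6-j), with u-exponent 1j − 3(6−j) = 4j − 18.
Set 4j − 18 = 2: j = 5.
C(6,5) = 6; 1^5 = 1; (-1)^1 = -1.
Coefficient = 6 · 1 · (-1) = -6.

-6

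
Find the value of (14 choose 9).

2002

C(14,9) = C(14,5) by symmetry.
C(14,5) = (14·13·12·11·10) / 5! = 240240 / 120 = 2002.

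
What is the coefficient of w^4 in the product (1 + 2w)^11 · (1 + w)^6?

Coefficient of w^4 = Σ_{j} C(11,j)·2^j·C(6,4-j)·1^(4-j) for j from 0 to 4.
= 15 + 440 + 3300 + 7920 + 5280 = 16955.

16955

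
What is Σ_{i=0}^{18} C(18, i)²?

9075135300

By Vandermonde's identity, Σ C(18,i)² = C(36,18) = 9075135300.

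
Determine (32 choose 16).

C(32,16) = (32·31·30·29·28·27·26·25·24·23·22·21·20·19·18·17) / 16! = 12576278705767096320000 / 20922789888000 = 601080390.

601080390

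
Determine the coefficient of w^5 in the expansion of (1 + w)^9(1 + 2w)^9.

60858

Coefficient of w^5 = Σ_{j} C(9,j)·1^j·C(9,5-j)·2^(5-j) for j from 0 to 5.
= 4032 + 18144 + 24192 + 12096 + 2268 + 126 = 60858.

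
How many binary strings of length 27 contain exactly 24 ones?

Choose the 24 positions: C(27,24) = 2925.

2925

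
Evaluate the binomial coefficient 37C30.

10295472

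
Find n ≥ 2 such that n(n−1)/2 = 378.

28

n(n−1)/2 = 378 ⇒ n(n−1) = 756. Since 28·27 = 756, n = 28.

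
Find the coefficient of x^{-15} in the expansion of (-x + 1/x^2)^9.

General term: C(9,j)·(-x)^j·(1/x^2)^(9-j), with x-exponent 1j − 2(9−j) = 3j − 18.
Set 3j − 18 = -15: j = 1.
C(9,1) = 9; (-1)^1 = -1; 1^8 = 1.
Coefficient = 9 · (-1) · 1 = -9.

-9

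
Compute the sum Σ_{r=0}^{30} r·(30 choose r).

Since r·C(30,r) = 30·C(29,r−1), the sum is 30·2^29 = 30·536870912 = 16106127360.

16106127360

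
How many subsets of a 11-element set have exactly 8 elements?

Choose the 8 positions: C(11,8) = 165.

165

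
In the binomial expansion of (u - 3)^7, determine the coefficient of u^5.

The general term is C(7,j)·(u)^j·(-3)^(7-j); the u^5 term has j = 5.
C(7,5) = 21.
Coefficient = C(7,5) · (-3)^2 = 21 · 9 = 189.

189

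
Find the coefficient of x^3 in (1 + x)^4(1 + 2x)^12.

2964

Coefficient of x^3 = Σ_{j} C(4,j)·1^j·C(12,3-j)·2^(3-j) for j from 0 to 3.
= 1760 + 1056 + 144 + 4 = 2964.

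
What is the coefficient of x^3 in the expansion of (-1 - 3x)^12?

The general term is C(12,j)·(-1)^j·(-3x)^(12-j); the x^3 term has j = 9.
C(12,9) = 220.
Coefficient = C(12,9) · (-1)^9 · (-3)^3 = 220 · (-1) · (-27) = 5940.

5940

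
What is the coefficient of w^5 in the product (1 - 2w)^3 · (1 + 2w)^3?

Coefficient of w^5 = Σ_{j} C(3,j)·(-2)^j·C(3,5-j)·2^(5-j) for j from 2 to 3.
= 96 + (-96) = 0.

0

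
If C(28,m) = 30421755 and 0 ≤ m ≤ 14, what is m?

C(28,m) increases on 0 ≤ m ≤ 14. C(28,11) = 21474180 and C(28,12) = 30421755, so m = 12.

12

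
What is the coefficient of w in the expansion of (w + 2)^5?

80

The general term is C(5,j)·(w)^j·(2)^(5-j); the w^1 term has j = 1.
C(5,1) = 5.
Coefficient = C(5,1) · 2^4 = 5 · 16 = 80.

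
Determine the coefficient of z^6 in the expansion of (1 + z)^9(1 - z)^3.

Coefficient of z^6 = Σ_{j} C(9,j)·1^j·C(3,6-j)·(-1)^(6-j) for j from 3 to 6.
= (-84) + 378 + (-378) + 84 = 0.

0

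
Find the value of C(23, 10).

1144066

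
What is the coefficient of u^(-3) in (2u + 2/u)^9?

43008

General term: C(9,j)·(2u)^j·(2/u)^(9-j), with u-exponent 1j − 1(9−j) = 2j − 9.
Set 2j − 9 = -3: j = 3.
C(9,3) = 84; 2^3 = 8; 2^6 = 64.
Coefficient = 84 · 8 · 64 = 43008.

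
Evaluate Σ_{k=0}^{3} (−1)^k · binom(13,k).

The partial alternating sum Σ_{k=0}^{3} (−1)^k C(13,k) = (−1)^3 C(12,3) = -220.

-220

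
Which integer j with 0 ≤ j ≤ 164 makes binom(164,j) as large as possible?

82

C(164,j) is maximized at j = 164/2 = 82.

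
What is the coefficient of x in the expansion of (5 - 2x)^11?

-214843750

The general term is C(11,j)·(5)^j·(-2x)^(11-j); the x^1 term has j = 10.
C(11,10) = 11.
Coefficient = C(11,10) · 5^10 · (-2)^1 = 11 · 9765625 · (-2) = -214843750.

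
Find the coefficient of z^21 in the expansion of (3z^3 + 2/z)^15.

6304858560

General term: C(15,j)·(3z^3)^j·(2/z)^(15-j), with z-exponent 3j − 1(15−j) = 4j − 15.
Set 4j − 15 = 21: j = 9.
C(15,9) = 5005; 3^9 = 19683; 2^6 = 64.
Coefficient = 5005 · 19683 · 64 = 6304858560.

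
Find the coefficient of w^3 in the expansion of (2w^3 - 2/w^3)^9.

General term: C(9,j)·(2w^3)^j·(-2/w^3)^(9-j), with w-exponent 3j − 3(9−j) = 6j − 27.
Set 6j − 27 = 3: j = 5.
C(9,5) = 126; 2^5 = 32; (-2)^4 = 16.
Coefficient = 126 · 32 · 16 = 64512.

64512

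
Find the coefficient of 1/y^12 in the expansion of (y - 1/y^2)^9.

General term: C(9,j)·(y)^j·(-1/y^2)^(9-j), with y-exponent 1j − 2(9−j) = 3j − 18.
Set 3j − 18 = -12: j = 2.
C(9,2) = 36; 1^2 = 1; (-1)^7 = -1.
Coefficient = 36 · 1 · (-1) = -36.

-36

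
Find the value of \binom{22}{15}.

170544

C(22,15) = C(22,7) by symmetry.
C(22,7) = (22·21·20·19·18·17·16) / 7! = 859541760 / 5040 = 170544.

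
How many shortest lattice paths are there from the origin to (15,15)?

Each path is a sequence of 30 steps with 15 rights: C(30,15) = 155117520.

155117520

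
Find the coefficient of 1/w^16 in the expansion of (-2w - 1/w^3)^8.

112

General term: C(8,j)·(-2w)^j·(-1/w^3)^(8-j), with w-exponent 1j − 3(8−j) = 4j − 24.
Set 4j − 24 = -16: j = 2.
C(8,2) = 28; (-2)^2 = 4; (-1)^6 = 1.
Coefficient = 28 · 4 · 1 = 112.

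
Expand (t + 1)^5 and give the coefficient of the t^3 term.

10

The general term is C(5,j)·(t)^j·(1)^(5-j); the t^3 term has j = 3.
C(5,3) = 10.
Coefficient = C(5,3) = 10.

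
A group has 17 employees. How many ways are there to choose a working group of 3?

This is C(17,3) = 680.

680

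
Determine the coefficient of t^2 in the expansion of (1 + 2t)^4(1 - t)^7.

-11

Coefficient of t^2 = Σ_{j} C(4,j)·2^j·C(7,2-j)·(-1)^(2-j) for j from 0 to 2.
= 21 + (-56) + 24 = -11.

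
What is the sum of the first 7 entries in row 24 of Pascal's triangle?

190051

1 + 24 + 276 + 2024 + 10626 + 42504 + 134596 = 190051.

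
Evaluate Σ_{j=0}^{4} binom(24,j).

12951

1 + 24 + 276 + 2024 + 10626 = 12951.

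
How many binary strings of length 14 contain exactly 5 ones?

2002

Choose the 5 positions: C(14,5) = 2002.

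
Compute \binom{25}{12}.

C(25,12) = (25·24·23·22·21·20·19·18·17·16·15·14) / 12! = 2490952020480000 / 479001600 = 5200300.

5200300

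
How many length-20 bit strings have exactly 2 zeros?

Choose the 2 positions: C(20,2) = 190.

190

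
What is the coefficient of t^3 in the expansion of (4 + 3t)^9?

9289728

The general term is C(9,j)·(4)^j·(3t)^(9-j); the t^3 term has j = 6.
C(9,6) = 84.
Coefficient = C(9,6) · 4^6 · 3^3 = 84 · 4096 · 27 = 9289728.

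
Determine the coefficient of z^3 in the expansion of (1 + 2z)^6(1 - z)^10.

-20

Coefficient of z^3 = Σ_{j} C(6,j)·2^j·C(10,3-j)·(-1)^(3-j) for j from 0 to 3.
= (-120) + 540 + (-600) + 160 = -20.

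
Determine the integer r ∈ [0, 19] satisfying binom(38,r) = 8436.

3

C(38,r) increases on 0 ≤ r ≤ 19. C(38,2) = 703 and C(38,3) = 8436, so r = 3.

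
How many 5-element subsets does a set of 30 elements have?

142506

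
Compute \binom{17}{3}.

680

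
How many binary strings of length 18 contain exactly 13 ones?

8568

Choose the 13 positions: C(18,13) = 8568.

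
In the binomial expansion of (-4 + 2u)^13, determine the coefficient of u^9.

The general term is C(13,j)·(-4)^j·(2u)^(13-j); the u^9 term has j = 4.
C(13,4) = 715.
Coefficient = C(13,4) · (-4)^4 · 2^9 = 715 · 256 · 512 = 93716480.

93716480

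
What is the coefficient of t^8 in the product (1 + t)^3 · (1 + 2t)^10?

Coefficient of t^8 = Σ_{j} C(3,j)·1^j·C(10,8-j)·2^(8-j) for j from 0 to 3.
= 11520 + 46080 + 40320 + 8064 = 105984.

105984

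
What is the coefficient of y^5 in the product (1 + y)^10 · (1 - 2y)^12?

1548

Coefficient of y^5 = Σ_{j} C(10,j)·1^j·C(12,5-j)·(-2)^(5-j) for j from 0 to 5.
= (-25344) + 79200 + (-79200) + 31680 + (-5040) + 252 = 1548.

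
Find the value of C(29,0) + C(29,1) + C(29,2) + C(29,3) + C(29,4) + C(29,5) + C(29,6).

1 + 29 + 406 + 3654 + 23751 + 118755 + 475020 = 621616.

621616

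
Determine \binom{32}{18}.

C(32,18) = C(32,14) by symmetry.
C(32,14) = (32·31·30·29·28·27·26·25·24·23·22·21·20·19) / 14! = 41098950018846720000 / 87178291200 = 471435600.

471435600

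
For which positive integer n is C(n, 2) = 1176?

n(n−1)/2 = 1176 ⇒ n(n−1) = 2352. Since 49·48 = 2352, n = 49.

49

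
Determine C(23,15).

C(23,15) = C(23,8) by symmetry.
C(23,8) = (23·22·21·20·19·18·17·16) / 8! = 19769460480 / 40320 = 490314.

490314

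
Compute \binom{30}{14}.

145422675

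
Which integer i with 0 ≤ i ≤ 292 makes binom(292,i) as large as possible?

C(292,i) is maximized at i = 292/2 = 146.

146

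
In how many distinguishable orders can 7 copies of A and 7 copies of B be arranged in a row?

Choose positions for the A's: C(14,7) = 3432.

3432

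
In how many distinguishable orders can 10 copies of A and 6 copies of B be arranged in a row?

8008

Choose positions for the A's: C(16,10) = 8008.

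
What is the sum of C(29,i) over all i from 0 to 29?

The entries of row 29 sum to 2^29 = 536870912.

536870912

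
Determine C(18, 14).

C(18,14) = C(18,4) by symmetry.
C(18,4) = (18·17·16·15) / 4! = 73440 / 24 = 3060.

3060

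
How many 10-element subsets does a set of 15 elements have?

C(15,10) = C(15,5) by symmetry.
C(15,5) = (15·14·13·12·11) / 5! = 360360 / 120 = 3003.

3003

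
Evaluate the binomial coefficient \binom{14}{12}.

91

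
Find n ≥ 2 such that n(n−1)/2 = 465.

31

n(n−1)/2 = 465 ⇒ n(n−1) = 930. Since 31·30 = 930, n = 31.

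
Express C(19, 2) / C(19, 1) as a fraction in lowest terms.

9

C(n,k+1)/C(n,k) = (n−k)/(k+1) = (19−1)/(1+1) = 18/2 = 9.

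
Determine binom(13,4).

C(13,4) = (13·12·11·10) / 4! = 17160 / 24 = 715.

715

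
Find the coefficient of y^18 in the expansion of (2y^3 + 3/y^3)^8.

General term: C(8,j)·(2y^3)^j·(3/y^3)^(8-j), with y-exponent 3j − 3(8−j) = 6j − 24.
Set 6j − 24 = 18: j = 7.
C(8,7) = 8; 2^7 = 128; 3^1 = 3.
Coefficient = 8 · 128 · 3 = 3072.

3072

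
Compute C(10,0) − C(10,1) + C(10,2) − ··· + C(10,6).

84

The partial alternating sum Σ_{k=0}^{6} (−1)^k C(10,k) = (−1)^6 C(9,6) = 84.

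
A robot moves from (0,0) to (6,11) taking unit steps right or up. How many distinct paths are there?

12376

Each path is a sequence of 17 steps with 6 rights: C(17,6) = 12376.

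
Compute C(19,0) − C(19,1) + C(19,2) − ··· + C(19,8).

The partial alternating sum Σ_{k=0}^{8} (−1)^k C(19,k) = (−1)^8 C(18,8) = 43758.

43758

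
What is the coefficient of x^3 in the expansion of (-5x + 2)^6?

-20000

The general term is C(6,j)·(-5x)^j·(2)^(6-j); the x^3 term has j = 3.
C(6,3) = 20.
Coefficient = C(6,3) · (-5)^3 · 2^3 = 20 · (-125) · 8 = -20000.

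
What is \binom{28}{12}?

30421755

C(28,12) = (28·27·26·25·24·23·22·21·20·19·18·17) / 12! = 14572069319808000 / 479001600 = 30421755.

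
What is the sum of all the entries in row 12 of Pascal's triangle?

Setting x = 1 in (1+x)^12 gives Σ C(12,k) = 2^12 = 4096.

4096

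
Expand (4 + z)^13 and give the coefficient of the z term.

The general term is C(13,j)·(4)^j·(z)^(13-j); the z^1 term has j = 12.
C(13,12) = 13.
Coefficient = C(13,12) · 4^12 = 13 · 16777216 = 218103808.

218103808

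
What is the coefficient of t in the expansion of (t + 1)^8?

The general term is C(8,j)·(t)^j·(1)^(8-j); the t^1 term has j = 1.
C(8,1) = 8.
Coefficient = C(8,1) = 8.

8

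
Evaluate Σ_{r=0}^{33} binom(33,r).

8589934592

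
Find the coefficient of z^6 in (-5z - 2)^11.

-231000000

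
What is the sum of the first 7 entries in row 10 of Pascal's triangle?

848

1 + 10 + 45 + 120 + 210 + 252 + 210 = 848.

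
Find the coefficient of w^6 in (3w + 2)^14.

560431872

The general term is C(14,j)·(3w)^j·(2)^(14-j); the w^6 term has j = 6.
C(14,6) = 3003.
Coefficient = C(14,6) · 3^6 · 2^8 = 3003 · 729 · 256 = 560431872.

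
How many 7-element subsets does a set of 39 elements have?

15380937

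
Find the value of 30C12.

C(30,12) = (30·29·28·27·26·25·24·23·22·21·20·19) / 12! = 41430393164160000 / 479001600 = 86493225.

86493225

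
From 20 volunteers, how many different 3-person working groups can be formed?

This is C(20,3) = 1140.

1140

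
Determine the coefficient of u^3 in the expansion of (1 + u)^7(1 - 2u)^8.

35

Coefficient of u^3 = Σ_{j} C(7,j)·1^j·C(8,3-j)·(-2)^(3-j) for j from 0 to 3.
= (-448) + 784 + (-336) + 35 = 35.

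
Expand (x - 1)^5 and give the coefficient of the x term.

5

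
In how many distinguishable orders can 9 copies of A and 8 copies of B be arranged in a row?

Choose positions for the A's: C(17,9) = 24310.

24310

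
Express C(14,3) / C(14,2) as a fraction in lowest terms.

4

C(n,k+1)/C(n,k) = (n−k)/(k+1) = (14−2)/(2+1) = 12/3 = 4.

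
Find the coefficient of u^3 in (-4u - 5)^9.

The general term is C(9,j)·(-4u)^j·(-5)^(9-j); the u^3 term has j = 3.
C(9,3) = 84.
Coefficient = C(9,3) · (-4)^3 · (-5)^6 = 84 · (-64) · 15625 = -84000000.

-84000000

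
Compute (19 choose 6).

C(19,6) = (19·18·17·16·15·14) / 6! = 19535040 / 720 = 27132.

27132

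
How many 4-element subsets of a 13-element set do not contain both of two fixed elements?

All 4-subsets: C(13,4) = 715. Those containing both fixed elements: C(11,2) = 55.
715 − 55 = 660.

660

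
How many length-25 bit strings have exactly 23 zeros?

300

Choose the 23 positions: C(25,23) = 300.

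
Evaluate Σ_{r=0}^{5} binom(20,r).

21700

1 + 20 + 190 + 1140 + 4845 + 15504 = 21700.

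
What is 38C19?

C(38,19) = (38·37·36·35·34·33·32·31·30·29·28·27·26·25·24·23·22·21·20) / 19! = 4299578163927654889881600000 / 121645100408832000 = 35345263800.

35345263800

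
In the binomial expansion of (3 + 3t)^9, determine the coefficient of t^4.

2480058

The general term is C(9,j)·(3)^j·(3t)^(9-j); the t^4 term has j = 5.
C(9,5) = 126.
Coefficient = C(9,5) · 3^5 · 3^4 = 126 · 243 · 81 = 2480058.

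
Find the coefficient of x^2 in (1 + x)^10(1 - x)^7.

-4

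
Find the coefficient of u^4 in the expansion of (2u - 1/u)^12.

General term: C(12,j)·(2u)^j·(-1/u)^(12-j), with u-exponent 1j − 1(12−j) = 2j − 12.
Set 2j − 12 = 4: j = 8.
C(12,8) = 495; 2^8 = 256; (-1)^4 = 1.
Coefficient = 495 · 256 · 1 = 126720.

126720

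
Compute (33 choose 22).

C(33,22) = C(33,11) by symmetry.
C(33,11) = (33·32·31·30·29·28·27·26·25·24·23) / 11! = 7725366544896000 / 39916800 = 193536720.

193536720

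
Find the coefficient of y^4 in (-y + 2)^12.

126720

The general term is C(12,j)·(-y)^j·(2)^(12-j); the y^4 term has j = 4.
C(12,4) = 495.
Coefficient = C(12,4) · 2^8 = 495 · 256 = 126720.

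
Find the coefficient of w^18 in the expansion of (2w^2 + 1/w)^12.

67584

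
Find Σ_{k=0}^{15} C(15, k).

The entries of row 15 sum to 2^15 = 32768.

32768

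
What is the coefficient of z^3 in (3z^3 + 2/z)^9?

General term: C(9,j)·(3z^3)^j·(2/z)^(9-j), with z-exponent 3j − 1(9−j) = 4j − 9.
Set 4j − 9 = 3: j = 3.
C(9,3) = 84; 3^3 = 27; 2^6 = 64.
Coefficient = 84 · 27 · 64 = 145152.

145152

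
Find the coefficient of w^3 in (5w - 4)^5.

20000

The general term is C(5,j)·(5w)^j·(-4)^(5-j); the w^3 term has j = 3.
C(5,3) = 10.
Coefficient = C(5,3) · 5^3 · (-4)^2 = 10 · 125 · 16 = 20000.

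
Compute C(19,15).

C(19,15) = C(19,4) by symmetry.
C(19,4) = (19·18·17·16) / 4! = 93024 / 24 = 3876.

3876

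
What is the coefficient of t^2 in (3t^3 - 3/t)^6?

10935

General term: C(6,j)·(3t^3)^j·(-3/t)^(6-j), with t-exponent 3j − 1(6−j) = 4j − 6.
Set 4j − 6 = 2: j = 2.
C(6,2) = 15; 3^2 = 9; (-3)^4 = 81.
Coefficient = 15 · 9 · 81 = 10935.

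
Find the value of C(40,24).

62852101650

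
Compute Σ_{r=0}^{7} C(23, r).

1 + 23 + 253 + 1771 + 8855 + 33649 + 100947 + 245157 = 390656.

390656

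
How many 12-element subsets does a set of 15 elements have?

455

C(15,12) = C(15,3) by symmetry.
C(15,3) = (15·14·13) / 3! = 2730 / 6 = 455.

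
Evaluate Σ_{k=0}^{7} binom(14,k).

9908

1 + 14 + 91 + 364 + 1001 + 2002 + 3003 + 3432 = 9908.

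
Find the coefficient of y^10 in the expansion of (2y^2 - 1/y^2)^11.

General term: C(11,j)·(2y^2)^j·(-1/y^2)^(11-j), with y-exponent 2j − 2(11−j) = 4j − 22.
Set 4j − 22 = 10: j = 8.
C(11,8) = 165; 2^8 = 256; (-1)^3 = -1.
Coefficient = 165 · 256 · (-1) = -42240.

-42240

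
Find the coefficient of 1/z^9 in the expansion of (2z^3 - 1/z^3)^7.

-84

General term: C(7,j)·(2z^3)^j·(-1/z^3)^(7-j), with z-exponent 3j − 3(7−j) = 6j − 21.
Set 6j − 21 = -9: j = 2.
C(7,2) = 21; 2^2 = 4; (-1)^5 = -1.
Coefficient = 21 · 4 · (-1) = -84.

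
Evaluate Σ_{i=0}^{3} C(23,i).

2048

1 + 23 + 253 + 1771 = 2048.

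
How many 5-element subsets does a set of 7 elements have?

C(7,5) = C(7,2) by symmetry.
C(7,2) = (7·6) / 2! = 42 / 2 = 21.

21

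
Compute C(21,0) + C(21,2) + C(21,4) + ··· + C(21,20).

1048576

Even-i terms of row 21 sum to 2^20 = 1048576.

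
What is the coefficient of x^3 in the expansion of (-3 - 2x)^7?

-22680

The general term is C(7,j)·(-3)^j·(-2x)^(7-j); the x^3 term has j = 4.
C(7,4) = 35.
Coefficient = C(7,4) · (-3)^4 · (-2)^3 = 35 · 81 · (-8) = -22680.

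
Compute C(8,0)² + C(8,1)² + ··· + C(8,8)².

By Vandermonde's identity, Σ C(8,r)² = C(16,8) = 12870.

12870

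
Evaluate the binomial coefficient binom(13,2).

78

C(13,2) = (13·12) / 2! = 156 / 2 = 78.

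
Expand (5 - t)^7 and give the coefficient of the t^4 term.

The general term is C(7,j)·(5)^j·(-t)^(7-j); the t^4 term has j = 3.
C(7,3) = 35.
Coefficient = C(7,3) · 5^3 = 35 · 125 = 4375.

4375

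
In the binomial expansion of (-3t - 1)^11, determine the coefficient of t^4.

-26730

The general term is C(11,j)·(-3t)^j·(-1)^(11-j); the t^4 term has j = 4.
C(11,4) = 330.
Coefficient = C(11,4) · (-3)^4 · (-1)^7 = 330 · 81 · (-1) = -26730.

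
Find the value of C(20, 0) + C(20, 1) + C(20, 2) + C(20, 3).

1351

1 + 20 + 190 + 1140 = 1351.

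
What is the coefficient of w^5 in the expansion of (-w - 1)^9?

The general term is C(9,j)·(-w)^j·(-1)^(9-j); the w^5 term has j = 5.
C(9,5) = 126.
Coefficient = C(9,5) · (-1)^5 = 126 · (-1) = -126.

-126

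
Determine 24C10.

1961256

C(24,10) = (24·23·22·21·20·19·18·17·16·15) / 10! = 7117005772800 / 3628800 = 1961256.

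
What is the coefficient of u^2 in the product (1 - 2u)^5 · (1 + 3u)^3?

-23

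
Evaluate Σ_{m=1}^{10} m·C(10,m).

5120

Differentiating (1+x)^10 and setting x=1: Σ m·C(10,m) = 10·2^9 = 5120.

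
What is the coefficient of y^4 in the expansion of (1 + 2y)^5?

80

The general term is C(5,j)·(1)^j·(2y)^(5-j); the y^4 term has j = 1.
C(5,1) = 5.
Coefficient = C(5,1) · 2^4 = 5 · 16 = 80.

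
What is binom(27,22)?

80730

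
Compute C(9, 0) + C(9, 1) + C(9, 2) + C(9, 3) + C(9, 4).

256

1 + 9 + 36 + 84 + 126 = 256.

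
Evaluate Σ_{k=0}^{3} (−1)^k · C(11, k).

The partial alternating sum Σ_{k=0}^{3} (−1)^k C(11,k) = (−1)^3 C(10,3) = -120.

-120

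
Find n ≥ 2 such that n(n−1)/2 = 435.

30

n(n−1)/2 = 435 ⇒ n(n−1) = 870. Since 30·29 = 870, n = 30.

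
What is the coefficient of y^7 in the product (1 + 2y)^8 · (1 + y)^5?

Coefficient of y^7 = Σ_{j} C(8,j)·2^j·C(5,7-j)·1^(7-j) for j from 2 to 7.
= 112 + 2240 + 11200 + 17920 + 8960 + 1024 = 41456.

41456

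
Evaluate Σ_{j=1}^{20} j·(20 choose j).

10485760

Differentiating (1+x)^20 and setting x=1: Σ j·C(20,j) = 20·2^19 = 10485760.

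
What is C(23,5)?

33649

C(23,5) = (23·22·21·20·19) / 5! = 4037880 / 120 = 33649.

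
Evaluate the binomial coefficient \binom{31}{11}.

C(31,11) = (31·30·29·28·27·26·25·24·23·22·21) / 11! = 3379847863392000 / 39916800 = 84672315.

84672315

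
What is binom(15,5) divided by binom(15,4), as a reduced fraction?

C(n,k+1)/C(n,k) = (n−k)/(k+1) = (15−4)/(4+1) = 11/5.

11/5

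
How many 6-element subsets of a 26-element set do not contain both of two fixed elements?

All 6-subsets: C(26,6) = 230230. Those containing both fixed elements: C(24,4) = 10626.
230230 − 10626 = 219604.

219604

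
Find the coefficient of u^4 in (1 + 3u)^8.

5670

The general term is C(8,j)·(1)^j·(3u)^(8-j); the u^4 term has j = 4.
C(8,4) = 70.
Coefficient = C(8,4) · 3^4 = 70 · 81 = 5670.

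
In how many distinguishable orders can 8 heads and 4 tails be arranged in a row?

495

Choose positions for the heads: C(12,8) = 495.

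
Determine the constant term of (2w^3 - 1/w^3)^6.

-160

General term: C(6,j)·(2w^3)^j·(-1/w^3)^(6-j), with w-exponent 3j − 3(6−j) = 6j − 18.
Set 6j − 18 = 0: j = 3.
C(6,3) = 20; 2^3 = 8; (-1)^3 = -1.
Coefficient = 20 · 8 · (-1) = -160.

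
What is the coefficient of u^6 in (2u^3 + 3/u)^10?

2449440

General term: C(10,j)·(2u^3)^j·(3/u)^(10-j), with u-exponent 3j − 1(10−j) = 4j − 10.
Set 4j − 10 = 6: j = 4.
C(10,4) = 210; 2^4 = 16; 3^6 = 729.
Coefficient = 210 · 16 · 729 = 2449440.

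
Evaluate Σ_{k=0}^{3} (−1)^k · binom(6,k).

-10

The partial alternating sum Σ_{k=0}^{3} (−1)^k C(6,k) = (−1)^3 C(5,3) = -10.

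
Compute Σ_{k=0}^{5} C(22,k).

1 + 22 + 231 + 1540 + 7315 + 26334 = 35443.

35443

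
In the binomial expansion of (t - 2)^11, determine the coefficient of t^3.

42240

The general term is C(11,j)·(t)^j·(-2)^(11-j); the t^3 term has j = 3.
C(11,3) = 165.
Coefficient = C(11,3) · (-2)^8 = 165 · 256 = 42240.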